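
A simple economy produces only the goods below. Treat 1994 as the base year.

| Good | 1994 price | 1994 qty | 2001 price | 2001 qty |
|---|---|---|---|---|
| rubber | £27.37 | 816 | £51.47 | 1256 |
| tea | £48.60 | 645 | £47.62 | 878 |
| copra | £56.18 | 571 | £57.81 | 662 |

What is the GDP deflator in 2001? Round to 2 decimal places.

126.69

Nominal GDP 2001 = 51.47·1256 + 47.62·878 + 57.81·662 = 144726.90.
Real GDP 2001 (at 1994 prices) = 27.37·1256 + 48.60·878 + 56.18·662 = 114238.68.
Deflator = Nominal/Real × 100 = 144726.90/114238.68 × 100 = 126.688.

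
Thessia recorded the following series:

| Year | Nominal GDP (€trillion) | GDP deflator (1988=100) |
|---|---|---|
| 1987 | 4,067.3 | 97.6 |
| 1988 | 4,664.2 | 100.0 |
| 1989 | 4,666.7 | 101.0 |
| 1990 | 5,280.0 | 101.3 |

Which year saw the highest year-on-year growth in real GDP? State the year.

1988: real = 4664.2/1.000 = 4664.20; growth vs 1987 (4167.32) = 11.92%.
1989: real = 4666.7/1.010 = 4620.50; growth vs 1988 (4664.20) = -0.94%.
1990: real = 5280.0/1.013 = 5212.24; growth vs 1989 (4620.50) = 12.81%.

1990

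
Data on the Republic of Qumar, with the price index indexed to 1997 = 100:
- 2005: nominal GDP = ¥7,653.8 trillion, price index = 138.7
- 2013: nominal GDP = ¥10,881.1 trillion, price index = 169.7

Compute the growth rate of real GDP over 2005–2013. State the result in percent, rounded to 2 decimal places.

16.20%

Deflate each year: 2005 → 7653.8/1.387 = 5518.24; 2013 → 10881.1/1.697 = 6411.96.
So real GDP changed by 6411.96/5518.24 − 1 = 0.1620, i.e. 16.20%.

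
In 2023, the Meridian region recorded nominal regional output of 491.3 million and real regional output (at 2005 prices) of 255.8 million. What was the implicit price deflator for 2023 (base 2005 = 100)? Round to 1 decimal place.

implicit price deflator = (Nominal / Real) × 100 = 491.3 / 255.8 × 100 = 192.06.

192.1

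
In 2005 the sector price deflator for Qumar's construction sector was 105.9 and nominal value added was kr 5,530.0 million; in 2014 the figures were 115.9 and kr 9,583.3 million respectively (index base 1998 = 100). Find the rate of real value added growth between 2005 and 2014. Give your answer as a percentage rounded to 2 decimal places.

58.34%

Real value added 2005 = 5530.0 / 1.059 = 5221.91.
Real value added 2014 = 9583.3 / 1.159 = 8268.59.
Real growth = 8268.59 / 5221.91 − 1 = 0.5834.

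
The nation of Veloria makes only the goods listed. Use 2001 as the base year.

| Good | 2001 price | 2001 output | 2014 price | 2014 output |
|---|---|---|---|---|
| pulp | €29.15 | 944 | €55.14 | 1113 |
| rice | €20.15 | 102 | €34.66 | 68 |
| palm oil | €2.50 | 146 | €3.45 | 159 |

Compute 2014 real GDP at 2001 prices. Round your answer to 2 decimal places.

€34211.65

Real GDP 2014 = Σ (p_2001 × q_2014) = 29.15·1113 + 20.15·68 + 2.50·159 = 34211.65.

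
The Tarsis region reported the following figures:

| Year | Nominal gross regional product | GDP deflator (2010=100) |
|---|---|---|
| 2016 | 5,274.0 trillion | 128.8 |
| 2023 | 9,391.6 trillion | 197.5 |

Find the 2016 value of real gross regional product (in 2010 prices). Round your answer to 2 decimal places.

Real gross regional product = Nominal / (GDP deflator/100) = 5274.0 / 1.288 = 4094.72.

4,094.72 trillion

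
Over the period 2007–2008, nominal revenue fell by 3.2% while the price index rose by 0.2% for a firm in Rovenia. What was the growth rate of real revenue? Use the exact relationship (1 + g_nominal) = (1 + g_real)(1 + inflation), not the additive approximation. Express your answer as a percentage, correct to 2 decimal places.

-3.39%

(1 + g_nom) = (1 + g_real)(1 + π), so g_real = 0.9680 / 1.0020 − 1 = -0.03393.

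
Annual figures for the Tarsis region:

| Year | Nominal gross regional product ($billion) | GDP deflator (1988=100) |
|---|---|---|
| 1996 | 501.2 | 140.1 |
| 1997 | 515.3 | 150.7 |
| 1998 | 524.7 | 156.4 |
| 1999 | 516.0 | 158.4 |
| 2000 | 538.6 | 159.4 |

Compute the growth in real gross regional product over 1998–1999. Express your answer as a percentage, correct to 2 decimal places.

-2.90%

Real gross regional product 1998 = 524.7/1.564 = 335.49.
Real gross regional product 1999 = 516.0/1.584 = 325.76.
Change = 325.76/335.49 − 1 = -0.0290.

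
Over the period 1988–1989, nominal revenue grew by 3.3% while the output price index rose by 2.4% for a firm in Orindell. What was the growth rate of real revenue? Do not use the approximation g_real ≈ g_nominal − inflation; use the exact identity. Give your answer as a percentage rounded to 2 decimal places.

0.88%

(1 + g_nom) = (1 + g_real)(1 + π), so g_real = 1.0330 / 1.0240 − 1 = 0.00879.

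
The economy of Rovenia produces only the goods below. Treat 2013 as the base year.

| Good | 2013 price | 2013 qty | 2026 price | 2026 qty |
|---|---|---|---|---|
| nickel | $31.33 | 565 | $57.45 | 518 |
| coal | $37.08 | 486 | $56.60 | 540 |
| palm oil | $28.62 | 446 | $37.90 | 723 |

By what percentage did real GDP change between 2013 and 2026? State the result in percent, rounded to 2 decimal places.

Real GDP 2013 = Nominal GDP 2013 = 31.33·565 + 37.08·486 + 28.62·446 = 48486.85.
Real GDP 2026 (at 2013 prices) = 31.33·518 + 37.08·540 + 28.62·723 = 56944.40.
Real growth = 56944.40/48486.85 − 1 = 0.1744.

17.44%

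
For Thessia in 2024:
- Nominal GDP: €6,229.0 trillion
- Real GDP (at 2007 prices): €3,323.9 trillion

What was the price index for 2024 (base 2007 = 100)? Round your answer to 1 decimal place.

price index = (Nominal / Real) × 100 = 6229.0 / 3323.9 × 100 = 187.40.

187.4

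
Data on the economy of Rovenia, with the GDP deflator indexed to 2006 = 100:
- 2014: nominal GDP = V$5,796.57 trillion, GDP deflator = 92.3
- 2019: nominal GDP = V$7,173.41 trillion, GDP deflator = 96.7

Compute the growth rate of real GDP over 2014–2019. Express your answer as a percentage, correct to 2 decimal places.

18.12%

Real GDP 2014 = 5796.57 / 0.923 = 6280.14.
Real GDP 2019 = 7173.41 / 0.967 = 7418.21.
Real growth = 7418.21 / 6280.14 − 1 = 0.1812.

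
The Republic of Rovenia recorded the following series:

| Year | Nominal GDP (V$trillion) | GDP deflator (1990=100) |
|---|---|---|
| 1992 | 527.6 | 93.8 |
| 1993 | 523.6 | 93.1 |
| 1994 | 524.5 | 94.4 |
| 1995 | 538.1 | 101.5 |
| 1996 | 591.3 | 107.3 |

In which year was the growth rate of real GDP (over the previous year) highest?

1996

1993: real = 523.6/0.931 = 562.41; growth vs 1992 (562.47) = -0.01%.
1994: real = 524.5/0.944 = 555.61; growth vs 1993 (562.41) = -1.21%.
1995: real = 538.1/1.015 = 530.15; growth vs 1994 (555.61) = -4.58%.
1996: real = 591.3/1.073 = 551.07; growth vs 1995 (530.15) = 3.95%.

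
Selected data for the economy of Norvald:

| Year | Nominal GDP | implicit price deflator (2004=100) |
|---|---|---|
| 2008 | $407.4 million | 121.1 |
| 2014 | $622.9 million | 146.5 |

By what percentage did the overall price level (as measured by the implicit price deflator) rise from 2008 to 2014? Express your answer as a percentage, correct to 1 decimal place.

Price-level change = 146.5 / 121.1 − 1 = 0.2097.

21.0%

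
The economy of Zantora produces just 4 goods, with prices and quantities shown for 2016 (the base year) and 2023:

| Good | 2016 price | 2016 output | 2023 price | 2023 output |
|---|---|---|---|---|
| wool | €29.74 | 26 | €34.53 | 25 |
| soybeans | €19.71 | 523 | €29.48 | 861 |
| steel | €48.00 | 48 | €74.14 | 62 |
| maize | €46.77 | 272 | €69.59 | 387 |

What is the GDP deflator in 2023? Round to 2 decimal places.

148.94

Nominal GDP 2023 = 34.53·25 + 29.48·861 + 74.14·62 + 69.59·387 = 57773.54.
Real GDP 2023 (at 2016 prices) = 29.74·25 + 19.71·861 + 48.00·62 + 46.77·387 = 38789.80.
Deflator = Nominal/Real × 100 = 57773.54/38789.80 × 100 = 148.940.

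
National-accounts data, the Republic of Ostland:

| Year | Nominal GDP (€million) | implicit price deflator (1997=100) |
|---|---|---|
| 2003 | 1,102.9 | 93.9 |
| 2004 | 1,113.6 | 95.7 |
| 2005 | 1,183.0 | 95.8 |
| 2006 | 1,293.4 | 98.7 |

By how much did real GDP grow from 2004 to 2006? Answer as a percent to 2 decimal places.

Real GDP 2004 = 1113.6/0.957 = 1163.64.
Real GDP 2006 = 1293.4/0.987 = 1310.44.
Change = 1310.44/1163.64 − 1 = 0.1262.

12.62%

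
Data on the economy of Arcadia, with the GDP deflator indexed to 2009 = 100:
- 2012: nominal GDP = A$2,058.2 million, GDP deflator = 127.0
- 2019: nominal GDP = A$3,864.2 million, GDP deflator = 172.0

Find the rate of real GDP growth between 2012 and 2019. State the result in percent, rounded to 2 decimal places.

38.63%

Real GDP 2012 = 2058.2 / 1.270 = 1620.63.
Real GDP 2019 = 3864.2 / 1.720 = 2246.63.
Real growth = 2246.63 / 1620.63 − 1 = 0.3863.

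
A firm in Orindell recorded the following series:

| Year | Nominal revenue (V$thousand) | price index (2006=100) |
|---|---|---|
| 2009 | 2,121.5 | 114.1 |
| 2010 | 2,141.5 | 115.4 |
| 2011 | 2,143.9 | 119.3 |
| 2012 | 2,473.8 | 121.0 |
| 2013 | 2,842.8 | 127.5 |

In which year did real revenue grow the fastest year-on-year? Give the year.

2012

2010: real = 2141.5/1.154 = 1855.72; growth vs 2009 (1859.33) = -0.19%.
2011: real = 2143.9/1.193 = 1797.07; growth vs 2010 (1855.72) = -3.16%.
2012: real = 2473.8/1.210 = 2044.46; growth vs 2011 (1797.07) = 13.77%.
2013: real = 2842.8/1.275 = 2229.65; growth vs 2012 (2044.46) = 9.06%.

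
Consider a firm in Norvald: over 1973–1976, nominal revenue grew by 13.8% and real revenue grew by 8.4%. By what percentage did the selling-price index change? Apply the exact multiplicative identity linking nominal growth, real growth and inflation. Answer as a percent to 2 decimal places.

(1 + g_nom) = (1 + g_real)(1 + π), so π = 1.1380 / 1.0840 − 1 = 0.04982.

4.98%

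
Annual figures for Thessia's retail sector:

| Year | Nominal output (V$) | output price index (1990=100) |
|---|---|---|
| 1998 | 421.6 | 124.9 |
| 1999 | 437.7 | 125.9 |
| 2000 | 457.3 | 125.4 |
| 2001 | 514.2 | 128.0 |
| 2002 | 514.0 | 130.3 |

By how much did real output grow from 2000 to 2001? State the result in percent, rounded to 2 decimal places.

Real output 2000 = 457.3/1.254 = 364.67.
Real output 2001 = 514.2/1.280 = 401.72.
Change = 401.72/364.67 − 1 = 0.1016.

10.16%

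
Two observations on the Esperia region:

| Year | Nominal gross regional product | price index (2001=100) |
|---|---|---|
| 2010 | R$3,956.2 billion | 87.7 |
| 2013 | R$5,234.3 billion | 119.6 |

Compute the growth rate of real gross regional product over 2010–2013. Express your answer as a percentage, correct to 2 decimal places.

Real gross regional product 2010 = 3956.2 / 0.877 = 4511.06.
Real gross regional product 2013 = 5234.3 / 1.196 = 4376.51.
Real growth = 4376.51 / 4511.06 − 1 = -0.0298.

-2.98%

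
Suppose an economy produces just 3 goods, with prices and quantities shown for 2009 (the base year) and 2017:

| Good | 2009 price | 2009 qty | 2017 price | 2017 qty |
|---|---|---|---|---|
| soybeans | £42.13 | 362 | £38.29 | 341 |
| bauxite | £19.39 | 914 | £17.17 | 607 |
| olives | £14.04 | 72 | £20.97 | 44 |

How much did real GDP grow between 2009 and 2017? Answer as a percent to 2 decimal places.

-21.28%

Real GDP 2009 = Nominal GDP 2009 = 42.13·362 + 19.39·914 + 14.04·72 = 33984.40.
Real GDP 2017 (at 2009 prices) = 42.13·341 + 19.39·607 + 14.04·44 = 26753.82.
Real growth = 26753.82/33984.40 − 1 = -0.2128.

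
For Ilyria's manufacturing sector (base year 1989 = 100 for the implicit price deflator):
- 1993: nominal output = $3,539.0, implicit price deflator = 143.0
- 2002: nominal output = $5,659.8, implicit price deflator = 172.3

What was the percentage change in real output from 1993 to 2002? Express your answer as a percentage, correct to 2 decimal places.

Deflate each year: 1993 → 3539.0/1.430 = 2474.83; 2002 → 5659.8/1.723 = 3284.85.
So real output changed by 3284.85/2474.83 − 1 = 0.3273, i.e. 32.73%.

32.73%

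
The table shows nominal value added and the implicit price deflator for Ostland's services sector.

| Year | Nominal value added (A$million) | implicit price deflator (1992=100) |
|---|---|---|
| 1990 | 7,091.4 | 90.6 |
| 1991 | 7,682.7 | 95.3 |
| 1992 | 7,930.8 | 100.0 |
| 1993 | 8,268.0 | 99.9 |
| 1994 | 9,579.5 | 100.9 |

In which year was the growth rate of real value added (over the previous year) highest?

1994

1991: real = 7682.7/0.953 = 8061.59; growth vs 1990 (7827.15) = 3.00%.
1992: real = 7930.8/1.000 = 7930.80; growth vs 1991 (8061.59) = -1.62%.
1993: real = 8268.0/0.999 = 8276.28; growth vs 1992 (7930.80) = 4.36%.
1994: real = 9579.5/1.009 = 9494.05; growth vs 1993 (8276.28) = 14.71%.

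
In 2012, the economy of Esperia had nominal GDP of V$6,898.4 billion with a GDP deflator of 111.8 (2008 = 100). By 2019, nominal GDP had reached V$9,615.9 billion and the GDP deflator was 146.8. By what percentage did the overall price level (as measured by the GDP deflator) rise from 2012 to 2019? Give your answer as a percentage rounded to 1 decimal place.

Price-level change = 146.8 / 111.8 − 1 = 0.3131.

31.3%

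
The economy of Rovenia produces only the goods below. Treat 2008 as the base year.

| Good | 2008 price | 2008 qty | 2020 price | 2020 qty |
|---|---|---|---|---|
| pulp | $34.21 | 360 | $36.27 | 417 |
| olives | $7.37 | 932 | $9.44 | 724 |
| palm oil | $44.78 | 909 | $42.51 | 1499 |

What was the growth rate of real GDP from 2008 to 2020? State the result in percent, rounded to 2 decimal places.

Real GDP 2008 = Nominal GDP 2008 = 34.21·360 + 7.37·932 + 44.78·909 = 59889.46.
Real GDP 2020 (at 2008 prices) = 34.21·417 + 7.37·724 + 44.78·1499 = 86726.67.
Real growth = 86726.67/59889.46 − 1 = 0.4481.

44.81%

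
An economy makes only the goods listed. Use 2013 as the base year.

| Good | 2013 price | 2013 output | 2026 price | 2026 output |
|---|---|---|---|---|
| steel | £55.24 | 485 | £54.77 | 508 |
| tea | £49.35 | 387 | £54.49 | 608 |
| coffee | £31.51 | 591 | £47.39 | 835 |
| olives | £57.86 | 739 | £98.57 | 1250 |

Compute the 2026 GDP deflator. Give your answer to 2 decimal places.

142.78

Nominal GDP 2026 = 54.77·508 + 54.49·608 + 47.39·835 + 98.57·1250 = 223736.23.
Real GDP 2026 (at 2013 prices) = 55.24·508 + 49.35·608 + 31.51·835 + 57.86·1250 = 156702.57.
Deflator = Nominal/Real × 100 = 223736.23/156702.57 × 100 = 142.778.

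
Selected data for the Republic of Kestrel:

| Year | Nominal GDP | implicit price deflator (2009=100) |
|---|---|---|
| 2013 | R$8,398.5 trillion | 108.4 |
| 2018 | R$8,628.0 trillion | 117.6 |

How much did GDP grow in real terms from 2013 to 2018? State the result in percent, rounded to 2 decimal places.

Real GDP 2013 = 8398.5 / 1.084 = 7747.69.
Real GDP 2018 = 8628.0 / 1.176 = 7336.73.
Real growth = 7336.73 / 7747.69 − 1 = -0.0530.

-5.30%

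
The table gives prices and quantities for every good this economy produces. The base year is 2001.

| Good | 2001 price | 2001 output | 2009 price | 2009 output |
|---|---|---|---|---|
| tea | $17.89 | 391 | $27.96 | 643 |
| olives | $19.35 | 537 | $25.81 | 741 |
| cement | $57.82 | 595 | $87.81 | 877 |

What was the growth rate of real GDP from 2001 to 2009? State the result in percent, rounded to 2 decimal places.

47.81%

Real GDP 2001 = Nominal GDP 2001 = 17.89·391 + 19.35·537 + 57.82·595 = 51788.84.
Real GDP 2009 (at 2001 prices) = 17.89·643 + 19.35·741 + 57.82·877 = 76549.76.
Real growth = 76549.76/51788.84 − 1 = 0.4781.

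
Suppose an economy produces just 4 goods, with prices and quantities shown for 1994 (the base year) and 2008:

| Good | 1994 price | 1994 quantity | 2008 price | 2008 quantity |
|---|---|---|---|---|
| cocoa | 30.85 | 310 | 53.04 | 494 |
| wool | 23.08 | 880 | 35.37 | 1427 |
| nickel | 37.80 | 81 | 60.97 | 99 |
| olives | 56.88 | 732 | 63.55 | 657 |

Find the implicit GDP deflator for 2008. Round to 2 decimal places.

Nominal GDP 2008 = 53.04·494 + 35.37·1427 + 60.97·99 + 63.55·657 = 124463.13.
Real GDP 2008 (at 1994 prices) = 30.85·494 + 23.08·1427 + 37.80·99 + 56.88·657 = 89287.42.
Deflator = Nominal/Real × 100 = 124463.13/89287.42 × 100 = 139.396.

139.40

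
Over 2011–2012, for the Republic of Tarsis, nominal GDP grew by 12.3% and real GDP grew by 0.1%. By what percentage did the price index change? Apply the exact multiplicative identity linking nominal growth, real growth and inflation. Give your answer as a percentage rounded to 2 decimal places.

12.19%

(1 + g_nom) = (1 + g_real)(1 + π), so π = 1.1230 / 1.0010 − 1 = 0.12188.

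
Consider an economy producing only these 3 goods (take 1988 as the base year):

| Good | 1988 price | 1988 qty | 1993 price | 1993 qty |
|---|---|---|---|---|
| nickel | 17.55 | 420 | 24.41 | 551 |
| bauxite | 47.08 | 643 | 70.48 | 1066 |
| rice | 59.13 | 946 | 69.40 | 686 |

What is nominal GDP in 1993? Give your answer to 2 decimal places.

Nominal GDP 1993 = Σ (p_1993 × q_1993) = 24.41·551 + 70.48·1066 + 69.40·686 = 136189.99.

136189.99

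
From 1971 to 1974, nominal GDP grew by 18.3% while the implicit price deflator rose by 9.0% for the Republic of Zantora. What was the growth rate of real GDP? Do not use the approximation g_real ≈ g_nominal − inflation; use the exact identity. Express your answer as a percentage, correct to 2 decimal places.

(1 + g_nom) = (1 + g_real)(1 + π), so g_real = 1.1830 / 1.0900 − 1 = 0.08532.

8.53%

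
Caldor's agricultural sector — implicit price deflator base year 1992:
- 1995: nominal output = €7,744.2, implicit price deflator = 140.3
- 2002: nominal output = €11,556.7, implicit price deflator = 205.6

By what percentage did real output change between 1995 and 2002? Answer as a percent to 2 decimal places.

Deflate each year: 1995 → 7744.2/1.403 = 5519.74; 2002 → 11556.7/2.056 = 5620.96.
So real output changed by 5620.96/5519.74 − 1 = 0.0183, i.e. 1.83%.

1.83%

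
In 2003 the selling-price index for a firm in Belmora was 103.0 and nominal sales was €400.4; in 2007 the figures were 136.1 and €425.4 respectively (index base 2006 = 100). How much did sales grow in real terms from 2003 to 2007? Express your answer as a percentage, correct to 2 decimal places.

Deflate each year: 2003 → 400.4/1.030 = 388.74; 2007 → 425.4/1.361 = 312.56.
So real sales changed by 312.56/388.74 − 1 = -0.1960, i.e. -19.60%.

-19.60%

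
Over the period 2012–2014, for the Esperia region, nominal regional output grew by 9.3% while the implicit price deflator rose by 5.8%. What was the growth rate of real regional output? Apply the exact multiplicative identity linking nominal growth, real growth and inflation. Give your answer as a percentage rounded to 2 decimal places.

3.31%

(1 + g_nom) = (1 + g_real)(1 + π), so g_real = 1.0930 / 1.0580 − 1 = 0.03308.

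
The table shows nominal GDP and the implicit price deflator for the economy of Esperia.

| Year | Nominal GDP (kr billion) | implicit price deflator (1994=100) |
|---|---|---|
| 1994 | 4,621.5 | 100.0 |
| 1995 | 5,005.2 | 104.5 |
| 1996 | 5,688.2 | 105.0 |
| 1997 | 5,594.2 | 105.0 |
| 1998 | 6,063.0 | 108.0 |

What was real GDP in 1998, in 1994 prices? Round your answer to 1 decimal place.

Real GDP 1998 = 6063.0 / 1.080 = 5613.89.

kr 5,613.9 billion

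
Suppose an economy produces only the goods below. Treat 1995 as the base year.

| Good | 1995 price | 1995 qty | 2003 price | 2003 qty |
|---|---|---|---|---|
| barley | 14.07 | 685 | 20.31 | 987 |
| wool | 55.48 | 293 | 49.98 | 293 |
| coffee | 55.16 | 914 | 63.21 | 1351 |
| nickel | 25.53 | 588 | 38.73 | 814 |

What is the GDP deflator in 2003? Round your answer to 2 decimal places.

120.86

Nominal GDP 2003 = 20.31·987 + 49.98·293 + 63.21·1351 + 38.73·814 = 151613.04.
Real GDP 2003 (at 1995 prices) = 14.07·987 + 55.48·293 + 55.16·1351 + 25.53·814 = 125445.31.
Deflator = Nominal/Real × 100 = 151613.04/125445.31 × 100 = 120.860.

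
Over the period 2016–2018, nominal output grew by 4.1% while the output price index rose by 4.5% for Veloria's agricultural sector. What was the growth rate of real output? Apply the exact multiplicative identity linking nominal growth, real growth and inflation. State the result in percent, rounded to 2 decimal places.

-0.38%

(1 + g_nom) = (1 + g_real)(1 + π), so g_real = 1.0410 / 1.0450 − 1 = -0.00383.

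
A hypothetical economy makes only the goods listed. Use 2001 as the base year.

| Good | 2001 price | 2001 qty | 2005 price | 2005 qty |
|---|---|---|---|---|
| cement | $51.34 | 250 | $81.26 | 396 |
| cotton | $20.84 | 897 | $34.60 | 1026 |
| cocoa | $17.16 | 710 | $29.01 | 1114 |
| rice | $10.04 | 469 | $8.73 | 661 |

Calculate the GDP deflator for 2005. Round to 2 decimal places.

Nominal GDP 2005 = 81.26·396 + 34.60·1026 + 29.01·1114 + 8.73·661 = 105766.23.
Real GDP 2005 (at 2001 prices) = 51.34·396 + 20.84·1026 + 17.16·1114 + 10.04·661 = 67465.16.
Deflator = Nominal/Real × 100 = 105766.23/67465.16 × 100 = 156.772.

156.77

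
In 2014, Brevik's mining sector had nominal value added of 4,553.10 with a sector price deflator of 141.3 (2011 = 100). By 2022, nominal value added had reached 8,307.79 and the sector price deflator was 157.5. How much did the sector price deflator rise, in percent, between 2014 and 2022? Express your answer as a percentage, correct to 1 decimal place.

11.5%

Price-level change = 157.5 / 141.3 − 1 = 0.1146.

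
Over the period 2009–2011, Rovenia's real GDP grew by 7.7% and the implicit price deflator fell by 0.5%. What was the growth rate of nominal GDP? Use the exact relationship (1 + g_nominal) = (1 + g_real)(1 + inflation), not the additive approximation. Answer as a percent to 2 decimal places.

(1 + g_nom) = (1 + g_real)(1 + π) = 1.0770 × 0.9950 = 1.07162.

7.16%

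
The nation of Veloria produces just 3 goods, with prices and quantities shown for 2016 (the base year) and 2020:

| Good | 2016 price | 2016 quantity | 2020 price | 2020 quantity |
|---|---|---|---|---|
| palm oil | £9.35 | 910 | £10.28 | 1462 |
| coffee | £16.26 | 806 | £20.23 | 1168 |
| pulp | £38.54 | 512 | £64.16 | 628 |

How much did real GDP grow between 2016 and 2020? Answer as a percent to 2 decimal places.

37.53%

Real GDP 2016 = Nominal GDP 2016 = 9.35·910 + 16.26·806 + 38.54·512 = 41346.54.
Real GDP 2020 (at 2016 prices) = 9.35·1462 + 16.26·1168 + 38.54·628 = 56864.50.
Real growth = 56864.50/41346.54 − 1 = 0.3753.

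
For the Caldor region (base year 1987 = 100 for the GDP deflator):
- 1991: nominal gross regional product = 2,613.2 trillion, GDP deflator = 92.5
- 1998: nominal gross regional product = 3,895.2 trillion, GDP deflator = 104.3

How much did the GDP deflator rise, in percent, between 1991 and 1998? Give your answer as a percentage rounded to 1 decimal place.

12.8%

Price-level change = 104.3 / 92.5 − 1 = 0.1276.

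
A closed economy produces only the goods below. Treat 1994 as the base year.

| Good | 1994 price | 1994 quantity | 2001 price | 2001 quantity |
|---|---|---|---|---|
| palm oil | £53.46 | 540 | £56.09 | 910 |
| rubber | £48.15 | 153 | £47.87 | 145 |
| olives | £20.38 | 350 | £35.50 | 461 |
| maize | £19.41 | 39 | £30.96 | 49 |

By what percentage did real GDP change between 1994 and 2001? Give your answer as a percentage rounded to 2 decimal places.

49.52%

Real GDP 1994 = Nominal GDP 1994 = 53.46·540 + 48.15·153 + 20.38·350 + 19.41·39 = 44125.34.
Real GDP 2001 (at 1994 prices) = 53.46·910 + 48.15·145 + 20.38·461 + 19.41·49 = 65976.62.
Real growth = 65976.62/44125.34 − 1 = 0.4952.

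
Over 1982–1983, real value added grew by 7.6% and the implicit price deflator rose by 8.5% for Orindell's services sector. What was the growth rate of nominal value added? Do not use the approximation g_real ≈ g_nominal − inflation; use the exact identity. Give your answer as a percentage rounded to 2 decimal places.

(1 + g_nom) = (1 + g_real)(1 + π) = 1.0760 × 1.0850 = 1.16746.

16.75%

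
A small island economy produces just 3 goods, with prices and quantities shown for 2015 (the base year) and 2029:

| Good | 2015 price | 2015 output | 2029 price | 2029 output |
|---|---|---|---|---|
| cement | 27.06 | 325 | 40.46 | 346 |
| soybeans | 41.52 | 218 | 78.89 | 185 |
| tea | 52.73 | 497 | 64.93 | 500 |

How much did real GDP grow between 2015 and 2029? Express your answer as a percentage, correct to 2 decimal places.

Real GDP 2015 = Nominal GDP 2015 = 27.06·325 + 41.52·218 + 52.73·497 = 44052.67.
Real GDP 2029 (at 2015 prices) = 27.06·346 + 41.52·185 + 52.73·500 = 43408.96.
Real growth = 43408.96/44052.67 − 1 = -0.0146.

-1.46%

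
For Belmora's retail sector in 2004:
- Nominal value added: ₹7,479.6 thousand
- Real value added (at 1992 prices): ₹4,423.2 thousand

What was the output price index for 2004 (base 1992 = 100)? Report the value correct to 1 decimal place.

output price index = (Nominal / Real) × 100 = 7479.6 / 4423.2 × 100 = 169.10.

169.1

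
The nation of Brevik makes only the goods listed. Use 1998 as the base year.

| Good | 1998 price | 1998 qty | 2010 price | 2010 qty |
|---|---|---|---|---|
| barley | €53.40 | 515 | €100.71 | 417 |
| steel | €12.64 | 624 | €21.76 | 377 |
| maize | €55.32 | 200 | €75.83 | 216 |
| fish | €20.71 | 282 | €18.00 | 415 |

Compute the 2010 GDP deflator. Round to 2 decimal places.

Nominal GDP 2010 = 100.71·417 + 21.76·377 + 75.83·216 + 18.00·415 = 74048.87.
Real GDP 2010 (at 1998 prices) = 53.40·417 + 12.64·377 + 55.32·216 + 20.71·415 = 47576.85.
Deflator = Nominal/Real × 100 = 74048.87/47576.85 × 100 = 155.641.

155.64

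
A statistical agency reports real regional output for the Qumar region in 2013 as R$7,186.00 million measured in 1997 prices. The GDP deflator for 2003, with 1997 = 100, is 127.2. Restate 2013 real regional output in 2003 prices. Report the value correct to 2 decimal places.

R$9,140.59 million

Real regional output in 2003 prices = Real regional output in 1997 prices × (P_2003/P_1997) = 7186.00 × 1.272 = 9140.59.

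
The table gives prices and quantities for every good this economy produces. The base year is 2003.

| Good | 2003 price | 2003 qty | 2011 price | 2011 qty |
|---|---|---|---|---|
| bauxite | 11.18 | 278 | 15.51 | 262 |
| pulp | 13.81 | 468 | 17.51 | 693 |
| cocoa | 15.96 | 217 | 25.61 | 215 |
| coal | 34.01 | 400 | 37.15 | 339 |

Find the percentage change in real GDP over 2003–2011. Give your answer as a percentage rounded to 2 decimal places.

Real GDP 2003 = Nominal GDP 2003 = 11.18·278 + 13.81·468 + 15.96·217 + 34.01·400 = 26638.44.
Real GDP 2011 (at 2003 prices) = 11.18·262 + 13.81·693 + 15.96·215 + 34.01·339 = 27460.28.
Real growth = 27460.28/26638.44 − 1 = 0.0309.

3.09%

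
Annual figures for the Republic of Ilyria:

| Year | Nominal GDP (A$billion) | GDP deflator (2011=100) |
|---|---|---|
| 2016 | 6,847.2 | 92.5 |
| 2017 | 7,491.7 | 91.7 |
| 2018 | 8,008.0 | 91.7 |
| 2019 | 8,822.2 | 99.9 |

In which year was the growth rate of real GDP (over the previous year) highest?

2017

2017: real = 7491.7/0.917 = 8169.79; growth vs 2016 (7402.38) = 10.37%.
2018: real = 8008.0/0.917 = 8732.82; growth vs 2017 (8169.79) = 6.89%.
2019: real = 8822.2/0.999 = 8831.03; growth vs 2018 (8732.82) = 1.12%.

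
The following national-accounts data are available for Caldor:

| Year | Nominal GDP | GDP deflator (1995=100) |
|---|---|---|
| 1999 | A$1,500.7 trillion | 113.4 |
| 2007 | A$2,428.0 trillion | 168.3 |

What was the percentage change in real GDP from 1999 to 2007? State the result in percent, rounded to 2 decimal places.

Real GDP 1999 = 1500.7 / 1.134 = 1323.37.
Real GDP 2007 = 2428.0 / 1.683 = 1442.66.
Real growth = 1442.66 / 1323.37 − 1 = 0.0901.

9.01%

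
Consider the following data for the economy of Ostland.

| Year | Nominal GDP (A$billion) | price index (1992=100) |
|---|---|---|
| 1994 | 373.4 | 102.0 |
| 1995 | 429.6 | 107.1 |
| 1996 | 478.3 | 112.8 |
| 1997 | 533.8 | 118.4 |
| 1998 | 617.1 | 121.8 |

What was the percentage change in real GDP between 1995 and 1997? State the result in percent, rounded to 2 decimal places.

12.40%

Real GDP 1995 = 429.6/1.071 = 401.12.
Real GDP 1997 = 533.8/1.184 = 450.84.
Change = 450.84/401.12 − 1 = 0.1240.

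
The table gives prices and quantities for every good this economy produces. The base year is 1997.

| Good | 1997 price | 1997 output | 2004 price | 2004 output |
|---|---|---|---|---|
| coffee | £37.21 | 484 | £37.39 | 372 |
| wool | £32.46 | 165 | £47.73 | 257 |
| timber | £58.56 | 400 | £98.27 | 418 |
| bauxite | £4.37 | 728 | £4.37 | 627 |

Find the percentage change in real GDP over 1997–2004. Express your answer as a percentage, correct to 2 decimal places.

-1.14%

Real GDP 1997 = Nominal GDP 1997 = 37.21·484 + 32.46·165 + 58.56·400 + 4.37·728 = 49970.90.
Real GDP 2004 (at 1997 prices) = 37.21·372 + 32.46·257 + 58.56·418 + 4.37·627 = 49402.41.
Real growth = 49402.41/49970.90 − 1 = -0.0114.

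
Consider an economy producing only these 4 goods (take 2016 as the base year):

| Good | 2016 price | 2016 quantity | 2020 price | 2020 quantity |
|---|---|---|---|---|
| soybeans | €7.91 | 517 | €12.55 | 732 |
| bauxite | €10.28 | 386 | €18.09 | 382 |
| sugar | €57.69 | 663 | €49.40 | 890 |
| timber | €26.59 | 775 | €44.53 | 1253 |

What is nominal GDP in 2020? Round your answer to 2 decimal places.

€115859.07

Nominal GDP 2020 = Σ (p_2020 × q_2020) = 12.55·732 + 18.09·382 + 49.40·890 + 44.53·1253 = 115859.07.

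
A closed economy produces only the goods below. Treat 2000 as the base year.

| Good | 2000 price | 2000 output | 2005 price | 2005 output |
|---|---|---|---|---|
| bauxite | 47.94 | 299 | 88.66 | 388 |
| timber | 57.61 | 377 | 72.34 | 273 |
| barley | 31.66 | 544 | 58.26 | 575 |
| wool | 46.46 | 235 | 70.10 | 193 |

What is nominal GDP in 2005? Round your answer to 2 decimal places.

Nominal GDP 2005 = Σ (p_2005 × q_2005) = 88.66·388 + 72.34·273 + 58.26·575 + 70.10·193 = 101177.70.

101177.70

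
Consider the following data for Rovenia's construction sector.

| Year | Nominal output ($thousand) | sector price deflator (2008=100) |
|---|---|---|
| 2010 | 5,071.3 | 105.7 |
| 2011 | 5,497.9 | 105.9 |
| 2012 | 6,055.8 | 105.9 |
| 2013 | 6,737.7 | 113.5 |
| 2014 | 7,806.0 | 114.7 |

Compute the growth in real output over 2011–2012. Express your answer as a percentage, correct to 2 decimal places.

Real output 2011 = 5497.9/1.059 = 5191.60.
Real output 2012 = 6055.8/1.059 = 5718.41.
Change = 5718.41/5191.60 − 1 = 0.1015.

10.15%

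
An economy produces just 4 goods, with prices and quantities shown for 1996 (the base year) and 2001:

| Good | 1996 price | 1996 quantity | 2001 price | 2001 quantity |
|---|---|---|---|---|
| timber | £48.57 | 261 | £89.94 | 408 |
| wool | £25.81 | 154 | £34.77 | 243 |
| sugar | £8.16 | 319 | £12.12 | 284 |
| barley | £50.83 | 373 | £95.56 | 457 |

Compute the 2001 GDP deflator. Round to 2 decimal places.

178.67

Nominal GDP 2001 = 89.94·408 + 34.77·243 + 12.12·284 + 95.56·457 = 92257.63.
Real GDP 2001 (at 1996 prices) = 48.57·408 + 25.81·243 + 8.16·284 + 50.83·457 = 51635.14.
Deflator = Nominal/Real × 100 = 92257.63/51635.14 × 100 = 178.672.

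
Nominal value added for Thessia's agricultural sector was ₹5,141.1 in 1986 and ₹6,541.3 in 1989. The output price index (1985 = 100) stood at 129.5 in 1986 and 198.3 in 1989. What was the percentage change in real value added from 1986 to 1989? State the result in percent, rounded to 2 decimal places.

Deflate each year: 1986 → 5141.1/1.295 = 3969.96; 1989 → 6541.3/1.983 = 3298.69.
So real value added changed by 3298.69/3969.96 − 1 = -0.1691, i.e. -16.91%.

-16.91%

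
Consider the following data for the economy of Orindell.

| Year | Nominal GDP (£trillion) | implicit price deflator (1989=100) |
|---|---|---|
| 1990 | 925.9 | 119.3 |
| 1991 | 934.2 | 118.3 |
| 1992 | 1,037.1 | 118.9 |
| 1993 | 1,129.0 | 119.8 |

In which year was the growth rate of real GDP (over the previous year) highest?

1992

1991: real = 934.2/1.183 = 789.69; growth vs 1990 (776.11) = 1.75%.
1992: real = 1037.1/1.189 = 872.25; growth vs 1991 (789.69) = 10.45%.
1993: real = 1129.0/1.198 = 942.40; growth vs 1992 (872.25) = 8.04%.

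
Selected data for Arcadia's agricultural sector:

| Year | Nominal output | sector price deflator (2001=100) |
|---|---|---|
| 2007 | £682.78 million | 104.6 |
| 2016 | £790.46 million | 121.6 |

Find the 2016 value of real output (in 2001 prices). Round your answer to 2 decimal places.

£650.05 million

Real output = Nominal / (sector price deflator/100) = 790.46 / 1.216 = 650.05.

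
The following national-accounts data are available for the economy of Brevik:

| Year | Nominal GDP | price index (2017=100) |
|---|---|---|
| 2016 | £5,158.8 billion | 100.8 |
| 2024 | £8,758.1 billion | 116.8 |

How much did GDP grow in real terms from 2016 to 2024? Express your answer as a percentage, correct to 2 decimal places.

46.51%

Deflate each year: 2016 → 5158.8/1.008 = 5117.86; 2024 → 8758.1/1.168 = 7498.37.
So real GDP changed by 7498.37/5117.86 − 1 = 0.4651, i.e. 46.51%.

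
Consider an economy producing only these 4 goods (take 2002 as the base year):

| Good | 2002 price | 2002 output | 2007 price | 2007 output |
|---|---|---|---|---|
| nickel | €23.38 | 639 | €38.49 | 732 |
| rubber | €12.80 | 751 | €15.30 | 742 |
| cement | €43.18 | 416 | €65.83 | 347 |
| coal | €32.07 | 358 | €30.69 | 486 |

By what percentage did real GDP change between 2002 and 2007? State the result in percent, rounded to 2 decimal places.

Real GDP 2002 = Nominal GDP 2002 = 23.38·639 + 12.80·751 + 43.18·416 + 32.07·358 = 53996.56.
Real GDP 2007 (at 2002 prices) = 23.38·732 + 12.80·742 + 43.18·347 + 32.07·486 = 57181.24.
Real growth = 57181.24/53996.56 − 1 = 0.0590.

5.90%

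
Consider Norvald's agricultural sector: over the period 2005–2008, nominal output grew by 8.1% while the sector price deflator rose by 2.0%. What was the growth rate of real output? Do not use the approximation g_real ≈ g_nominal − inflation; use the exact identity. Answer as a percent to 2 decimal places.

5.98%

(1 + g_nom) = (1 + g_real)(1 + π), so g_real = 1.0810 / 1.0200 − 1 = 0.05980.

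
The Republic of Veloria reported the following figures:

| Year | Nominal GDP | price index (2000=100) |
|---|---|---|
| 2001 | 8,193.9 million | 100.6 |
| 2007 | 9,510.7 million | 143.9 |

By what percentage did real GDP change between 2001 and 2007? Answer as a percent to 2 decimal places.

Real GDP 2001 = 8193.9 / 1.006 = 8145.03.
Real GDP 2007 = 9510.7 / 1.439 = 6609.24.
Real growth = 6609.24 / 8145.03 − 1 = -0.1886.

-18.86%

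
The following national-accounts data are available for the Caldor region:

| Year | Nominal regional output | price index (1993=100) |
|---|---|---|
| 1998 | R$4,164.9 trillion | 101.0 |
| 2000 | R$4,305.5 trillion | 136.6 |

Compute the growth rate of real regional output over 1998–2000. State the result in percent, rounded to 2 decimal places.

-23.57%

Real regional output 1998 = 4164.9 / 1.010 = 4123.66.
Real regional output 2000 = 4305.5 / 1.366 = 3151.90.
Real growth = 3151.90 / 4123.66 − 1 = -0.2357.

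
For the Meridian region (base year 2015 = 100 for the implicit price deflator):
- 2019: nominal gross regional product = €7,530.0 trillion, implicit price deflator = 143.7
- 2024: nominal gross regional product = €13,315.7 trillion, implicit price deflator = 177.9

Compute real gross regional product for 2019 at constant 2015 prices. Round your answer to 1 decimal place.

Real gross regional product = Nominal / (implicit price deflator/100) = 7530.0 / 1.437 = 5240.08.

€5,240.1 trillion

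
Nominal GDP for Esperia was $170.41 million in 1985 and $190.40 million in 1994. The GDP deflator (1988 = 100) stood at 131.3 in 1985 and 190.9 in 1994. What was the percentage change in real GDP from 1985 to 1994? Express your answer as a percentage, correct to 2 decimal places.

Deflate each year: 1985 → 170.41/1.313 = 129.79; 1994 → 190.40/1.909 = 99.74.
So real GDP changed by 99.74/129.79 − 1 = -0.2315, i.e. -23.15%.

-23.15%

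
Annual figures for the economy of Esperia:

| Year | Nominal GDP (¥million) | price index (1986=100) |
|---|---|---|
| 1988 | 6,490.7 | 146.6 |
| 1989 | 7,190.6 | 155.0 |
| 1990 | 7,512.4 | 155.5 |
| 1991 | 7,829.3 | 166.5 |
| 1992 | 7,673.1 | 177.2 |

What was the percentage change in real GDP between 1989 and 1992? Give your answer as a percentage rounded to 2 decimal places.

Real GDP 1989 = 7190.6/1.550 = 4639.10.
Real GDP 1992 = 7673.1/1.772 = 4330.19.
Change = 4330.19/4639.10 − 1 = -0.0666.

-6.66%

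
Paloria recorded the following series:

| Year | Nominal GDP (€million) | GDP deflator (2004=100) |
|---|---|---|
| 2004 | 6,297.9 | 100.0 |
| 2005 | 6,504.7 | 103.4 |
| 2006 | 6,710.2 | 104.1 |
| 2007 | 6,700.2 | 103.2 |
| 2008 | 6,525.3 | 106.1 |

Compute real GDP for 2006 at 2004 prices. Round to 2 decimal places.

Real GDP 2006 = 6710.2 / 1.041 = 6445.92.

€6,445.92 million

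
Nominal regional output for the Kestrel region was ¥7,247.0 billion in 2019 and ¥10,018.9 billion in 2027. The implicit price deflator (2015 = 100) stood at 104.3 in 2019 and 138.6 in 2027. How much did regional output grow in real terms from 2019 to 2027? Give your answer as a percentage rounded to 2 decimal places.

4.04%

Deflate each year: 2019 → 7247.0/1.043 = 6948.23; 2027 → 10018.9/1.386 = 7228.64.
So real regional output changed by 7228.64/6948.23 − 1 = 0.0404, i.e. 4.04%.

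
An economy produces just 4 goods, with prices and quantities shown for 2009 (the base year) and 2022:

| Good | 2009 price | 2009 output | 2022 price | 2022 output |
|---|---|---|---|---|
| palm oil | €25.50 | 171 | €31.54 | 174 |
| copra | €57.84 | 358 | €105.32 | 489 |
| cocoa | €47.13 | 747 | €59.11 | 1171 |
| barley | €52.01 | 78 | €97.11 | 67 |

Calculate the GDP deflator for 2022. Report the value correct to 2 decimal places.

Nominal GDP 2022 = 31.54·174 + 105.32·489 + 59.11·1171 + 97.11·67 = 132713.62.
Real GDP 2022 (at 2009 prices) = 25.50·174 + 57.84·489 + 47.13·1171 + 52.01·67 = 91394.66.
Deflator = Nominal/Real × 100 = 132713.62/91394.66 × 100 = 145.209.

145.21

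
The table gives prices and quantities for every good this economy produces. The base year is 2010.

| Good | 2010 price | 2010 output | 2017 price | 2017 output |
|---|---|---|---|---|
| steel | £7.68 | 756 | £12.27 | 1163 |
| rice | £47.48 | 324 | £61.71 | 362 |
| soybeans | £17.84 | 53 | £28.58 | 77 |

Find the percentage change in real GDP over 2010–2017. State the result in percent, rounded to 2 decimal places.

24.21%

Real GDP 2010 = Nominal GDP 2010 = 7.68·756 + 47.48·324 + 17.84·53 = 22135.12.
Real GDP 2017 (at 2010 prices) = 7.68·1163 + 47.48·362 + 17.84·77 = 27493.28.
Real growth = 27493.28/22135.12 − 1 = 0.2421.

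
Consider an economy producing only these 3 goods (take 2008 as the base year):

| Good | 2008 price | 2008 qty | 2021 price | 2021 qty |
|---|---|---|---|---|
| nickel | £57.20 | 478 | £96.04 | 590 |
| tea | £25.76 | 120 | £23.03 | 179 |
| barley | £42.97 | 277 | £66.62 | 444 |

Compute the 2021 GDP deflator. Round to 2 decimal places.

157.33

Nominal GDP 2021 = 96.04·590 + 23.03·179 + 66.62·444 = 90365.25.
Real GDP 2021 (at 2008 prices) = 57.20·590 + 25.76·179 + 42.97·444 = 57437.72.
Deflator = Nominal/Real × 100 = 90365.25/57437.72 × 100 = 157.327.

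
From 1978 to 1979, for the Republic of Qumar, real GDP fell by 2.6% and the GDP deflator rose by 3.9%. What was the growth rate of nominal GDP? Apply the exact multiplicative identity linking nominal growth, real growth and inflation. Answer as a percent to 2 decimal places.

(1 + g_nom) = (1 + g_real)(1 + π) = 0.9740 × 1.0390 = 1.01199.

1.20%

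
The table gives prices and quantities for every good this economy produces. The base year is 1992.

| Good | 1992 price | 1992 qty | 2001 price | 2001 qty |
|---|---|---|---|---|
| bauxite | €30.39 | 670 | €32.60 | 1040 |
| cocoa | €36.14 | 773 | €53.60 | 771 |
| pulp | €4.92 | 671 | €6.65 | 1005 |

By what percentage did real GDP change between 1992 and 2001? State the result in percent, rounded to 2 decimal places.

24.84%

Real GDP 1992 = Nominal GDP 1992 = 30.39·670 + 36.14·773 + 4.92·671 = 51598.84.
Real GDP 2001 (at 1992 prices) = 30.39·1040 + 36.14·771 + 4.92·1005 = 64414.14.
Real growth = 64414.14/51598.84 − 1 = 0.2484.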